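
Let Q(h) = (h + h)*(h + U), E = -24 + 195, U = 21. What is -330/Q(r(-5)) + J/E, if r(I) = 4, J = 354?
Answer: 479/1140 ≈ 0.42018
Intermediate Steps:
E = 171
Q(h) = 2*h*(21 + h) (Q(h) = (h + h)*(h + 21) = (2*h)*(21 + h) = 2*h*(21 + h))
-330/Q(r(-5)) + J/E = -330*1/(8*(21 + 4)) + 354/171 = -330/(2*4*25) + 354*(1/171) = -330/200 + 118/57 = -330*1/200 + 118/57 = -33/20 + 118/57 = 479/1140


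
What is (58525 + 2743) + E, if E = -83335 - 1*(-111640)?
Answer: 89573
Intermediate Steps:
E = 28305 (E = -83335 + 111640 = 28305)
(58525 + 2743) + E = (58525 + 2743) + 28305 = 61268 + 28305 = 89573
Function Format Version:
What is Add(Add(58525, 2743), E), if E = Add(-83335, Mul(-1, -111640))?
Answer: 89573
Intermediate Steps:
E = 28305 (E = Add(-83335, 111640) = 28305)
Add(Add(58525, 2743), E) = Add(Add(58525, 2743), 28305) = Add(61268, 28305) = 89573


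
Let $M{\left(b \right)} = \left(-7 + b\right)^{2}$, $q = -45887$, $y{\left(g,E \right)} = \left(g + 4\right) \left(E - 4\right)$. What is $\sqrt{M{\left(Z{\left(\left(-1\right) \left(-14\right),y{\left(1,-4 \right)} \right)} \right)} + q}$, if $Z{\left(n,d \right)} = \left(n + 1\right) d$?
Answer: $\sqrt{322562} \approx 567.95$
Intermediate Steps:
$y{\left(g,E \right)} = \left(-4 + E\right) \left(4 + g\right)$ ($y{\left(g,E \right)} = \left(4 + g\right) \left(-4 + E\right) = \left(-4 + E\right) \left(4 + g\right)$)
$Z{\left(n,d \right)} = d \left(1 + n\right)$ ($Z{\left(n,d \right)} = \left(1 + n\right) d = d \left(1 + n\right)$)
$\sqrt{M{\left(Z{\left(\left(-1\right) \left(-14\right),y{\left(1,-4 \right)} \right)} \right)} + q} = \sqrt{\left(-7 + \left(-16 - 4 + 4 \left(-4\right) - 4\right) \left(1 - -14\right)\right)^{2} - 45887} = \sqrt{\left(-7 + \left(-16 - 4 - 16 - 4\right) \left(1 + 14\right)\right)^{2} - 45887} = \sqrt{\left(-7 - 600\right)^{2} - 45887} = \sqrt{\left(-607\right)^{2} - 45887} = \sqrt{368449 - 45887} = \sqrt{322562}$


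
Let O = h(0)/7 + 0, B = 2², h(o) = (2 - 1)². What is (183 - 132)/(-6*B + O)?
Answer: -357/167 ≈ -2.1377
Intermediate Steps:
h(o) = 1 (h(o) = 1² = 1)
B = 4
O = ⅐ (O = 1/7 + 0 = 1*(⅐) + 0 = ⅐ + 0 = ⅐ ≈ 0.14286)
(183 - 132)/(-6*B + O) = (183 - 132)/(-6*4 + ⅐) = 51/(-24 + ⅐) = 51/(-167/7) = 51*(-7/167) = -357/167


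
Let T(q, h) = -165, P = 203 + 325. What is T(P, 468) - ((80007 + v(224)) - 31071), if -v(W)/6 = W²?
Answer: 251955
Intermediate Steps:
P = 528
v(W) = -6*W²
T(P, 468) - ((80007 + v(224)) - 31071) = -165 - ((80007 - 6*224²) - 31071) = -165 - ((80007 - 6*50176) - 31071) = -165 - ((80007 - 301056) - 31071) = -165 - (-221049 - 31071) = -165 - 1*(-252120) = -165 + 252120 = 251955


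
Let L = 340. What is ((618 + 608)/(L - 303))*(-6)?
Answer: -7356/37 ≈ -198.81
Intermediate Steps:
((618 + 608)/(L - 303))*(-6) = ((618 + 608)/(340 - 303))*(-6) = (1226/37)*(-6) = -7356/37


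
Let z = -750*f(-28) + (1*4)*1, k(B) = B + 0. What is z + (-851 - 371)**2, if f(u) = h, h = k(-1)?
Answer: 1494038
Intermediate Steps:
k(B) = B
h = -1
f(u) = -1
z = 754 (z = -750*(-1) + (1*4)*1 = 750 + 4*1 = 750 + 4 = 754)
z + (-851 - 371)**2 = 754 + (-851 - 371)**2 = 754 + (-1222)**2 = 754 + 1493284 = 1494038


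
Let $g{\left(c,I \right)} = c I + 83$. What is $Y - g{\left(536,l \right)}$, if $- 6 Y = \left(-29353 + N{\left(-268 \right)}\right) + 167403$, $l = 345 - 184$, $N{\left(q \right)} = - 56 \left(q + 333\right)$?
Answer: $- \frac{326342}{3} \approx -1.0878 \cdot 10^{5}$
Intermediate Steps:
$N{\left(q \right)} = -18648 - 56 q$ ($N{\left(q \right)} = - 56 \left(333 + q\right) = -18648 - 56 q$)
$l = 161$ ($l = 345 - 184 = 161$)
$g{\left(c,I \right)} = 83 + I c$ ($g{\left(c,I \right)} = I c + 83 = 83 + I c$)
$Y = - \frac{67205}{3}$ ($Y = - \frac{\left(-29353 - 3640\right) + 167403}{6} = - \frac{-32993 + 167403}{6} = \left(- \frac{1}{6}\right) 134410 = - \frac{67205}{3} \approx -22402.0$)
$Y - g{\left(536,l \right)} = - \frac{67205}{3} - \left(83 + 161 \cdot 536\right) = - \frac{67205}{3} - \left(83 + 86296\right) = - \frac{67205}{3} - 86379 = - \frac{326342}{3}$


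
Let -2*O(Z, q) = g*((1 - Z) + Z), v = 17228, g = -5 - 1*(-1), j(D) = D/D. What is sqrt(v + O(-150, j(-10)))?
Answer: sqrt(17230) ≈ 131.26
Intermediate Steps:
j(D) = 1
g = -4 (g = -5 + 1 = -4)
O(Z, q) = 2 (O(Z, q) = -(-2)*((1 - Z) + Z) = -(-2) = -1/2*(-4) = 2)
sqrt(v + O(-150, j(-10))) = sqrt(17228 + 2) = sqrt(17230)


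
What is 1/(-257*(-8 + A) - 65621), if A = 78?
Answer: -1/83611 ≈ -1.1960e-5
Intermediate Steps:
1/(-257*(-8 + A) - 65621) = 1/(-257*(-8 + 78) - 65621) = 1/(-257*70 - 65621) = 1/(-17990 - 65621) = 1/(-83611) = -1/83611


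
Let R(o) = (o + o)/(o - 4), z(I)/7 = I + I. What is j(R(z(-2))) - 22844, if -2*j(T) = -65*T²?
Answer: -727823/32 ≈ -22744.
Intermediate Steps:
z(I) = 14*I (z(I) = 7*(I + I) = 7*(2*I) = 14*I)
R(o) = 2*o/(-4 + o) (R(o) = (2*o)/(-4 + o) = 2*o/(-4 + o))
j(T) = 65*T²/2 (j(T) = -(-65)*T²/2 = 65*T²/2)
j(R(z(-2))) - 22844 = 65*(2*(14*(-2))/(-4 + 14*(-2)))²/2 - 22844 = 65*(2*(-28)/(-4 - 28))²/2 - 22844 = 65*(2*(-28)/(-32))²/2 - 22844 = 65*(2*(-28)*(-1/32))²/2 - 22844 = 65*(7/4)²/2 - 22844 = (65/2)*(49/16) - 22844 = 3185/32 - 22844 = -727823/32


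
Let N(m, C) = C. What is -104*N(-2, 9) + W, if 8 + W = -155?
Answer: -1099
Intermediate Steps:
W = -163 (W = -8 - 155 = -163)
-104*N(-2, 9) + W = -104*9 - 163 = -936 - 163 = -1099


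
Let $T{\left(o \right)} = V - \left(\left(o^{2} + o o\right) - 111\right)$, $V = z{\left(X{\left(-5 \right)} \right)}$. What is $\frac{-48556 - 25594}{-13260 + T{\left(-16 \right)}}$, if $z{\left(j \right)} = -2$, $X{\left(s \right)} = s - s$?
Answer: $\frac{74150}{13663} \approx 5.4271$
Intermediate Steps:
$X{\left(s \right)} = 0$
$V = -2$
$T{\left(o \right)} = 109 - 2 o^{2}$ ($T{\left(o \right)} = -2 - \left(\left(o^{2} + o o\right) - 111\right) = -2 - \left(\left(o^{2} + o^{2}\right) - 111\right) = -2 - \left(2 o^{2} - 111\right) = -2 - \left(-111 + 2 o^{2}\right) = 109 - 2 o^{2}$)
$\frac{-48556 - 25594}{-13260 + T{\left(-16 \right)}} = \frac{-48556 - 25594}{-13260 + \left(109 - 2 \left(-16\right)^{2}\right)} = - \frac{74150}{-13260 + \left(109 - 512\right)} = - \frac{74150}{-13260 - 403} = - \frac{74150}{-13663} = \left(-74150\right) \left(- \frac{1}{13663}\right) = \frac{74150}{13663}$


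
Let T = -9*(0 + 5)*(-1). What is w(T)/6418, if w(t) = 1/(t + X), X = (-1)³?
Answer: 1/282392 ≈ 3.5412e-6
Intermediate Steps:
X = -1
T = 45 (T = -45*(-1) = -9*(-5) = 45)
w(t) = 1/(-1 + t) (w(t) = 1/(t - 1) = 1/(-1 + t))
w(T)/6418 = 1/((-1 + 45)*6418) = (1/6418)/44 = (1/44)*(1/6418) = 1/282392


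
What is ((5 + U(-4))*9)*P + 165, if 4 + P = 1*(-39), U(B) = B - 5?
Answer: 1713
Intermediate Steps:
U(B) = -5 + B
P = -43 (P = -4 + 1*(-39) = -4 - 39 = -43)
((5 + U(-4))*9)*P + 165 = ((5 + (-5 - 4))*9)*(-43) + 165 = ((5 - 9)*9)*(-43) + 165 = -4*9*(-43) + 165 = -36*(-43) + 165 = 1548 + 165 = 1713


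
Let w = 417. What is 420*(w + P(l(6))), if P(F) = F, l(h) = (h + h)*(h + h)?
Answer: 235620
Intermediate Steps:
l(h) = 4*h**2 (l(h) = (2*h)*(2*h) = 4*h**2)
420*(w + P(l(6))) = 420*(417 + 4*6**2) = 420*(417 + 4*36) = 420*(417 + 144) = 420*561 = 235620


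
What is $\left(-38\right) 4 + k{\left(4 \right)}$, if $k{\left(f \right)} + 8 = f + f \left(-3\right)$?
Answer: $-168$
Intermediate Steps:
$k{\left(f \right)} = -8 - 2 f$ ($k{\left(f \right)} = -8 + \left(f + f \left(-3\right)\right) = -8 + \left(f - 3 f\right) = -8 - 2 f$)
$\left(-38\right) 4 + k{\left(4 \right)} = \left(-38\right) 4 - 16 = -152 - 16 = -168$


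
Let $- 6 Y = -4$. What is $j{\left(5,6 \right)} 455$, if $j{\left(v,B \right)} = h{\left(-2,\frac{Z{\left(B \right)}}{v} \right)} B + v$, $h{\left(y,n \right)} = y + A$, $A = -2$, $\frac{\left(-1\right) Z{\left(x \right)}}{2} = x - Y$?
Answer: $-8645$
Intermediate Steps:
$Y = \frac{2}{3}$ ($Y = \left(- \frac{1}{6}\right) \left(-4\right) = \frac{2}{3} \approx 0.66667$)
$Z{\left(x \right)} = \frac{4}{3} - 2 x$ ($Z{\left(x \right)} = - 2 \left(x - \frac{2}{3}\right) = - 2 \left(- \frac{2}{3} + x\right) = \frac{4}{3} - 2 x$)
$h{\left(y,n \right)} = -2 + y$ ($h{\left(y,n \right)} = y - 2 = -2 + y$)
$j{\left(v,B \right)} = v - 4 B$ ($j{\left(v,B \right)} = \left(-2 - 2\right) B + v = - 4 B + v = v - 4 B$)
$j{\left(5,6 \right)} 455 = \left(5 - 24\right) 455 = \left(-19\right) 455 = -8645$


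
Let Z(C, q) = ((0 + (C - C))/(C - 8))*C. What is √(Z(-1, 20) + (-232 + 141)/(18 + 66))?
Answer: I*√39/6 ≈ 1.0408*I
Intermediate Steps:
Z(C, q) = 0 (Z(C, q) = ((0 + 0)/(-8 + C))*C = (0/(-8 + C))*C = 0*C = 0)
√(Z(-1, 20) + (-232 + 141)/(18 + 66)) = √(0 + (-232 + 141)/(18 + 66)) = √(0 - 91/84) = √(0 - 91*1/84) = √(0 - 13/12) = √(-13/12) = I*√39/6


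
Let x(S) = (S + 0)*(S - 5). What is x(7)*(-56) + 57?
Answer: -727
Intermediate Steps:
x(S) = S*(-5 + S)
x(7)*(-56) + 57 = (7*(-5 + 7))*(-56) + 57 = (7*2)*(-56) + 57 = 14*(-56) + 57 = -784 + 57 = -727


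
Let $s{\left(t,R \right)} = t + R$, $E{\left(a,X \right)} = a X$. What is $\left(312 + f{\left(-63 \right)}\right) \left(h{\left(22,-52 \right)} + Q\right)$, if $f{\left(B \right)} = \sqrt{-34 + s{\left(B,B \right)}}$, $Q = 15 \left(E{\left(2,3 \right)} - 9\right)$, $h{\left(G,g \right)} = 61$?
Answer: $4992 + 64 i \sqrt{10} \approx 4992.0 + 202.39 i$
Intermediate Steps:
$E{\left(a,X \right)} = X a$
$s{\left(t,R \right)} = R + t$
$Q = -45$ ($Q = 15 \left(3 \cdot 2 - 9\right) = 15 \left(6 - 9\right) = 15 \left(-3\right) = -45$)
$f{\left(B \right)} = \sqrt{-34 + 2 B}$ ($f{\left(B \right)} = \sqrt{-34 + \left(B + B\right)} = \sqrt{-34 + 2 B}$)
$\left(312 + f{\left(-63 \right)}\right) \left(h{\left(22,-52 \right)} + Q\right) = \left(312 + \sqrt{-34 + 2 \left(-63\right)}\right) \left(61 - 45\right) = \left(312 + \sqrt{-34 - 126}\right) 16 = \left(312 + \sqrt{-160}\right) 16 = \left(312 + 4 i \sqrt{10}\right) 16 = 4992 + 64 i \sqrt{10}$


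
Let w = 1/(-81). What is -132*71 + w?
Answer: -759133/81 ≈ -9372.0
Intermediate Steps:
w = -1/81 ≈ -0.012346
-132*71 + w = -132*71 - 1/81 = -9372 - 1/81 = -759133/81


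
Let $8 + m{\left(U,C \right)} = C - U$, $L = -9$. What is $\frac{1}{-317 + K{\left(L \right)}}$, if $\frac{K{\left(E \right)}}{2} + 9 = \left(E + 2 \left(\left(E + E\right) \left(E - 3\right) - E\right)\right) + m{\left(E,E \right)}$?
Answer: $\frac{1}{531} \approx 0.0018832$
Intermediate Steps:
$m{\left(U,C \right)} = -8 + C - U$ ($m{\left(U,C \right)} = -8 + \left(C - U\right) = -8 + C - U$)
$K{\left(E \right)} = -34 - 2 E + 8 E \left(-3 + E\right)$ ($K{\left(E \right)} = -18 + 2 \left(\left(E + 2 \left(\left(E + E\right) \left(E - 3\right) - E\right)\right) - 8\right) = -18 + 2 \left(\left(E + 2 \left(2 E \left(-3 + E\right) - E\right)\right) - 8\right) = -18 + 2 \left(\left(E + 2 \left(- E + 2 E \left(-3 + E\right)\right)\right) - 8\right) = -18 + 2 \left(\left(E + \left(- 2 E + 4 E \left(-3 + E\right)\right)\right) - 8\right) = -18 + 2 \left(\left(- E + 4 E \left(-3 + E\right)\right) - 8\right) = -18 + 2 \left(-8 - E + 4 E \left(-3 + E\right)\right) = -18 - \left(16 + 2 E - 8 E \left(-3 + E\right)\right) = -34 - 2 E + 8 E \left(-3 + E\right)$)
$\frac{1}{-317 + K{\left(L \right)}} = \frac{1}{-317 - \left(-200 - 648\right)} = \frac{1}{-317 + \left(-34 + 234 + 8 \cdot 81\right)} = \frac{1}{-317 + \left(-34 + 234 + 648\right)} = \frac{1}{-317 + 848} = \frac{1}{531}$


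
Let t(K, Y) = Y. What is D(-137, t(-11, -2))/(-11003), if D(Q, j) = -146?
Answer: 146/11003 ≈ 0.013269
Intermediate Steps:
D(-137, t(-11, -2))/(-11003) = -146/(-11003) = -146*(-1/11003) = 146/11003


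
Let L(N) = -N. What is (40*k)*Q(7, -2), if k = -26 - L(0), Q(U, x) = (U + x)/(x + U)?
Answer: -1040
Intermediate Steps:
Q(U, x) = 1 (Q(U, x) = (U + x)/(U + x) = 1)
k = -26 (k = -26 - (-1)*0 = -26 - 1*0 = -26 + 0 = -26)
(40*k)*Q(7, -2) = (40*(-26))*1 = -1040*1 = -1040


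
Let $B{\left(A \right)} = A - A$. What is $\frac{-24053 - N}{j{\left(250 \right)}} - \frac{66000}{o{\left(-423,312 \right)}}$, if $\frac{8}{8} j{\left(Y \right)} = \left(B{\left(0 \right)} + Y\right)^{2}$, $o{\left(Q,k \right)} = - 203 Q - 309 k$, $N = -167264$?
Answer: $\frac{1878100243}{219562500} \approx 8.5538$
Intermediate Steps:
$B{\left(A \right)} = 0$
$o{\left(Q,k \right)} = - 309 k - 203 Q$
$j{\left(Y \right)} = Y^{2}$ ($j{\left(Y \right)} = \left(0 + Y\right)^{2} = Y^{2}$)
$\frac{-24053 - N}{j{\left(250 \right)}} - \frac{66000}{o{\left(-423,312 \right)}} = \frac{-24053 - -167264}{250^{2}} - \frac{66000}{\left(-309\right) 312 - -85869} = \frac{-24053 + 167264}{62500} - \frac{66000}{-96408 + 85869} = 143211 \cdot \frac{1}{62500} - \frac{66000}{-10539} = \frac{143211}{62500} - - \frac{22000}{3513} = \frac{143211}{62500} + \frac{22000}{3513} = \frac{1878100243}{219562500}$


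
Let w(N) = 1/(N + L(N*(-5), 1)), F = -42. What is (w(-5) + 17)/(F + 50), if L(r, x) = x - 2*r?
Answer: 917/432 ≈ 2.1227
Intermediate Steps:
w(N) = 1/(1 + 11*N) (w(N) = 1/(N + (1 - 2*N*(-5))) = 1/(N + (1 - (-10)*N)) = 1/(N + (1 + 10*N)) = 1/(1 + 11*N))
(w(-5) + 17)/(F + 50) = (1/(1 + 11*(-5)) + 17)/(-42 + 50) = (1/(1 - 55) + 17)/8 = (1/(-54) + 17)/8 = (-1/54 + 17)/8 = (⅛)*(917/54) = 917/432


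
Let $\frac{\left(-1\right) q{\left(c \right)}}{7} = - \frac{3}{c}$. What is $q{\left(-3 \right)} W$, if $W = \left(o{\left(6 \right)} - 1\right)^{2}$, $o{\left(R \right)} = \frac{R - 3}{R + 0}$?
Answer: $- \frac{7}{4} \approx -1.75$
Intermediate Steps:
$o{\left(R \right)} = \frac{-3 + R}{R}$
$q{\left(c \right)} = \frac{21}{c}$ ($q{\left(c \right)} = - 7 \left(- \frac{3}{c}\right) = \frac{21}{c}$)
$W = \frac{1}{4}$ ($W = \left(\frac{-3 + 6}{6} - 1\right)^{2} = \left(\frac{1}{6} \cdot 3 - 1\right)^{2} = \left(\frac{1}{2} - 1\right)^{2} = \left(- \frac{1}{2}\right)^{2} = \frac{1}{4} \approx 0.25$)
$q{\left(-3 \right)} W = \frac{21}{-3} \cdot \frac{1}{4} = 21 \left(- \frac{1}{3}\right) \frac{1}{4} = \left(-7\right) \frac{1}{4} = - \frac{7}{4}$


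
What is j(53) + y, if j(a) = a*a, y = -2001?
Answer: 808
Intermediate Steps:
j(a) = a²
j(53) + y = 53² - 2001 = 2809 - 2001 = 808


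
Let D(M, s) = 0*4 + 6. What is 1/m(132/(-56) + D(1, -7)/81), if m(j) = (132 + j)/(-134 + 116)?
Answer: -6804/49033 ≈ -0.13876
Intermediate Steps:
D(M, s) = 6 (D(M, s) = 0 + 6 = 6)
m(j) = -22/3 - j/18 (m(j) = (132 + j)/(-18) = (132 + j)*(-1/18) = -22/3 - j/18)
1/m(132/(-56) + D(1, -7)/81) = 1/(-22/3 - (132/(-56) + 6/81)/18) = 1/(-22/3 - (132*(-1/56) + 6*(1/81))/18) = 1/(-22/3 - (-33/14 + 2/27)/18) = 1/(-22/3 - 1/18*(-863/378)) = 1/(-22/3 + 863/6804) = 1/(-49033/6804) = -6804/49033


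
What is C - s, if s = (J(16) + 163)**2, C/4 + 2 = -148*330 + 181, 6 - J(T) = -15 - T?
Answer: -234644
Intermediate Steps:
J(T) = 21 + T (J(T) = 6 - (-15 - T) = 6 + (15 + T) = 21 + T)
C = -194644 (C = -8 + 4*(-148*330 + 181) = -8 + 4*(-48840 + 181) = -8 + 4*(-48659) = -8 - 194636 = -194644)
s = 40000 (s = ((21 + 16) + 163)**2 = (37 + 163)**2 = 200**2 = 40000)
C - s = -194644 - 1*40000 = -194644 - 40000 = -234644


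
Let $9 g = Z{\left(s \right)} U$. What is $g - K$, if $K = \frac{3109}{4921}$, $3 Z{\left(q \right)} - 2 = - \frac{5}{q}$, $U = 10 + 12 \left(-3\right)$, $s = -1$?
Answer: $- \frac{979565}{132867} \approx -7.3725$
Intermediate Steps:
$U = -26$ ($U = 10 - 36 = -26$)
$Z{\left(q \right)} = \frac{2}{3} - \frac{5}{3 q}$ ($Z{\left(q \right)} = \frac{2}{3} + \frac{\left(-5\right) \frac{1}{q}}{3} = \frac{2}{3} - \frac{5}{3 q}$)
$K = \frac{3109}{4921}$ ($K = 3109 \cdot \frac{1}{4921} = \frac{3109}{4921} \approx 0.63178$)
$g = - \frac{182}{27}$ ($g = \frac{\frac{-5 + 2 \left(-1\right)}{3 \left(-1\right)} \left(-26\right)}{9} = \frac{\frac{1}{3} \left(-1\right) \left(-5 - 2\right) \left(-26\right)}{9} = \frac{\frac{1}{3} \left(-1\right) \left(-7\right) \left(-26\right)}{9} = \frac{\frac{7}{3} \left(-26\right)}{9} = \frac{1}{9} \left(- \frac{182}{3}\right) = - \frac{182}{27} \approx -6.7407$)
$g - K = - \frac{182}{27} - \frac{3109}{4921} = - \frac{979565}{132867}$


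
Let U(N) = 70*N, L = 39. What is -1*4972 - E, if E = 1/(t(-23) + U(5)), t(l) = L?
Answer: -1934109/389 ≈ -4972.0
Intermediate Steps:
t(l) = 39
E = 1/389 (E = 1/(39 + 70*5) = 1/(39 + 350) = 1/389 ≈ 0.0025707)
-1*4972 - E = -1*4972 - 1*1/389 = -4972 - 1/389 = -1934109/389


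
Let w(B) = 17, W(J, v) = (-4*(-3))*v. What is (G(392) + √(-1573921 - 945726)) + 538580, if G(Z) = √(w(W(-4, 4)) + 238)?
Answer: 538580 + √255 + 101*I*√247 ≈ 5.386e+5 + 1587.3*I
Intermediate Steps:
W(J, v) = 12*v
G(Z) = √255 (G(Z) = √(17 + 238) = √255)
(G(392) + √(-1573921 - 945726)) + 538580 = (√255 + √(-1573921 - 945726)) + 538580 = (√255 + √(-2519647)) + 538580 = (√255 + 101*I*√247) + 538580 = 538580 + √255 + 101*I*√247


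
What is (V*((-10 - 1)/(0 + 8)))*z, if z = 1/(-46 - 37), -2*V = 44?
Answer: -121/332 ≈ -0.36446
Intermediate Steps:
V = -22 (V = -½*44 = -22)
z = -1/83 (z = 1/(-83) = -1/83 ≈ -0.012048)
(V*((-10 - 1)/(0 + 8)))*z = -22*(-10 - 1)/(0 + 8)*(-1/83) = -(-242)/8*(-1/83) = -22*(-11/8)*(-1/83) = (121/4)*(-1/83) = -121/332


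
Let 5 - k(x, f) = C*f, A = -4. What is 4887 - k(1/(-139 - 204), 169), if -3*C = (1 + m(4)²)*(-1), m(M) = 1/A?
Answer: 237209/48 ≈ 4941.9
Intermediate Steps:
m(M) = -¼ (m(M) = 1/(-4) = -¼)
C = 17/48 (C = -(1 + (-¼)²)*(-1)/3 = -(1 + 1/16)*(-1)/3 = -17*(-1)/48 = -⅓*(-17/16) = 17/48 ≈ 0.35417)
k(x, f) = 5 - 17*f/48
4887 - k(1/(-139 - 204), 169) = 4887 - (5 - 17/48*169) = 4887 - (5 - 2873/48) = 4887 - 1*(-2633/48) = 4887 + 2633/48 = 237209/48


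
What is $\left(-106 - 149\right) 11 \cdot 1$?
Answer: $-2805$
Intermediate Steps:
$\left(-106 - 149\right) 11 \cdot 1 = \left(-255\right) 11 = -2805$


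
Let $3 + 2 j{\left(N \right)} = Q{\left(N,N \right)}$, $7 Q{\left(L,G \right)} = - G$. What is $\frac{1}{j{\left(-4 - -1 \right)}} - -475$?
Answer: $\frac{4268}{9} \approx 474.22$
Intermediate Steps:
$Q{\left(L,G \right)} = - \frac{G}{7}$ ($Q{\left(L,G \right)} = \frac{\left(-1\right) G}{7} = - \frac{G}{7}$)
$j{\left(N \right)} = - \frac{3}{2} - \frac{N}{14}$ ($j{\left(N \right)} = - \frac{3}{2} + \frac{\left(- \frac{1}{7}\right) N}{2} = - \frac{3}{2} - \frac{N}{14}$)
$\frac{1}{j{\left(-4 - -1 \right)}} - -475 = \frac{1}{- \frac{3}{2} - \frac{-4 - -1}{14}} - -475 = \frac{1}{- \frac{3}{2} - \frac{-4 + 1}{14}} + 475 = \frac{1}{- \frac{3}{2} - - \frac{3}{14}} + 475 = \frac{1}{- \frac{3}{2} + \frac{3}{14}} + 475 = \frac{1}{- \frac{9}{7}} + 475 = - \frac{7}{9} + 475 = \frac{4268}{9}$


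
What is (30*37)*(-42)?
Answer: -46620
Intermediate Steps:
(30*37)*(-42) = 1110*(-42) = -46620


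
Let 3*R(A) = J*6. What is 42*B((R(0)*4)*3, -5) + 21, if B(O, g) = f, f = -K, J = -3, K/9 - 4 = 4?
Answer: -3003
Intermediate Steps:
K = 72 (K = 36 + 9*4 = 36 + 36 = 72)
R(A) = -6 (R(A) = (-3*6)/3 = (⅓)*(-18) = -6)
f = -72 (f = -1*72 = -72)
B(O, g) = -72
42*B((R(0)*4)*3, -5) + 21 = 42*(-72) + 21 = -3024 + 21 = -3003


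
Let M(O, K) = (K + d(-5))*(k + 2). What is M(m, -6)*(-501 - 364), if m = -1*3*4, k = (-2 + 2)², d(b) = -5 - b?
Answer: 10380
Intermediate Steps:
k = 0 (k = 0² = 0)
m = -12 (m = -3*4 = -12)
M(O, K) = 2*K (M(O, K) = (K + (-5 - 1*(-5)))*(0 + 2) = (K + (-5 + 5))*2 = (K + 0)*2 = K*2 = 2*K)
M(m, -6)*(-501 - 364) = (2*(-6))*(-501 - 364) = -12*(-865) = 10380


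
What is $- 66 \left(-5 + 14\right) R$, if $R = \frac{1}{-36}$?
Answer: $\frac{33}{2} \approx 16.5$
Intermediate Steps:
$R = - \frac{1}{36} \approx -0.027778$
$- 66 \left(-5 + 14\right) R = - 66 \left(-5 + 14\right) \left(- \frac{1}{36}\right) = \left(-66\right) 9 \left(- \frac{1}{36}\right) = \left(-594\right) \left(- \frac{1}{36}\right) = \frac{33}{2}$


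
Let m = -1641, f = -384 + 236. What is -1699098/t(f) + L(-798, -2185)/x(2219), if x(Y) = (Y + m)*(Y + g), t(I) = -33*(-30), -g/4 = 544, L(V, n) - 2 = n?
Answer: -7038590477/4100910 ≈ -1716.3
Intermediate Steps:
L(V, n) = 2 + n
f = -148
g = -2176 (g = -4*544 = -2176)
t(I) = 990
x(Y) = (-2176 + Y)*(-1641 + Y) (x(Y) = (Y - 1641)*(Y - 2176) = (-1641 + Y)*(-2176 + Y) = (-2176 + Y)*(-1641 + Y))
-1699098/t(f) + L(-798, -2185)/x(2219) = -1699098/990 + (2 - 2185)/(3570816 + 2219² - 3817*2219) = -1699098*1/990 - 2183/(3570816 + 4923961 - 8469923) = -283183/165 - 2183/24854 = -7038590477/4100910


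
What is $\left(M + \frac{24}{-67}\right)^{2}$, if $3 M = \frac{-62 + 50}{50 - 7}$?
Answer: $\frac{1690000}{8300161} \approx 0.20361$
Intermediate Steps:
$M = - \frac{4}{43}$ ($M = \frac{\left(-62 + 50\right) \frac{1}{50 - 7}}{3} = \frac{\left(-12\right) \frac{1}{43}}{3} = \frac{1}{3} \left(- \frac{12}{43}\right) = - \frac{4}{43} \approx -0.093023$)
$\left(M + \frac{24}{-67}\right)^{2} = \left(- \frac{4}{43} + \frac{24}{-67}\right)^{2} = \left(- \frac{4}{43} + 24 \left(- \frac{1}{67}\right)\right)^{2} = \left(- \frac{4}{43} - \frac{24}{67}\right)^{2} = \left(- \frac{1300}{2881}\right)^{2} = \frac{1690000}{8300161}$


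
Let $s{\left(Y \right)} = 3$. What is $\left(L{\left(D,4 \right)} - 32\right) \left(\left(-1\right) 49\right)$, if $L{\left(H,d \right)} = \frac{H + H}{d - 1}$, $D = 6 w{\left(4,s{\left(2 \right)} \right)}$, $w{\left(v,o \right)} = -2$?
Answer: $1960$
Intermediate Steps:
$D = -12$ ($D = 6 \left(-2\right) = -12$)
$L{\left(H,d \right)} = \frac{2 H}{-1 + d}$
$\left(L{\left(D,4 \right)} - 32\right) \left(\left(-1\right) 49\right) = \left(2 \left(-12\right) \frac{1}{-1 + 4} - 32\right) \left(\left(-1\right) 49\right) = \left(2 \left(-12\right) \frac{1}{3} - 32\right) \left(-49\right) = \left(-8 - 32\right) \left(-49\right) = \left(-40\right) \left(-49\right) = 1960$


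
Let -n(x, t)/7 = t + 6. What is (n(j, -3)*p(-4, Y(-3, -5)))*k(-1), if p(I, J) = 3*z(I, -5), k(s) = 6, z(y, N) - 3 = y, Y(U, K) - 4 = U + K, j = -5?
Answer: 378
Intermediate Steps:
Y(U, K) = 4 + K + U (Y(U, K) = 4 + (U + K) = 4 + (K + U) = 4 + K + U)
z(y, N) = 3 + y
n(x, t) = -42 - 7*t (n(x, t) = -7*(t + 6) = -7*(6 + t) = -42 - 7*t)
p(I, J) = 9 + 3*I (p(I, J) = 3*(3 + I) = 9 + 3*I)
(n(j, -3)*p(-4, Y(-3, -5)))*k(-1) = ((-42 - 7*(-3))*(9 + 3*(-4)))*6 = ((-42 + 21)*(9 - 12))*6 = -21*(-3)*6 = 63*6 = 378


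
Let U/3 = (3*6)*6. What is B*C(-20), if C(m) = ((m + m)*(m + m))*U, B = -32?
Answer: -16588800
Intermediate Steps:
U = 324 (U = 3*((3*6)*6) = 3*(18*6) = 3*108 = 324)
C(m) = 1296*m**2 (C(m) = ((m + m)*(m + m))*324 = ((2*m)*(2*m))*324 = (4*m**2)*324 = 1296*m**2)
B*C(-20) = -41472*(-20)**2 = -41472*400 = -32*518400 = -16588800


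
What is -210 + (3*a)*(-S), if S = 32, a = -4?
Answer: 174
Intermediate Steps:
-210 + (3*a)*(-S) = -210 + (3*(-4))*(-1*32) = -210 - 12*(-32) = -210 + 384 = 174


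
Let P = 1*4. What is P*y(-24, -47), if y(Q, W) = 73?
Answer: 292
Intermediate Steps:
P = 4
P*y(-24, -47) = 4*73 = 292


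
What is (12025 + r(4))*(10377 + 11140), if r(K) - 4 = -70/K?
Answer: 516902891/2 ≈ 2.5845e+8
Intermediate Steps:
r(K) = 4 - 70/K
(12025 + r(4))*(10377 + 11140) = (12025 + (4 - 70/4))*(10377 + 11140) = (12025 + (4 - 70*¼))*21517 = (12025 + (4 - 35/2))*21517 = (12025 - 27/2)*21517 = (24023/2)*21517 = 516902891/2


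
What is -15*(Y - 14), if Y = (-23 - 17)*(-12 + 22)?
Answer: 6210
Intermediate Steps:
Y = -400 (Y = -40*10 = -400)
-15*(Y - 14) = -15*(-400 - 14) = -15*(-414) = 6210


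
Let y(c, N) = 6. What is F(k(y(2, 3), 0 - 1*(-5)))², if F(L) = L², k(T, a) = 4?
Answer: 256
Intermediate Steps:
F(k(y(2, 3), 0 - 1*(-5)))² = (4²)² = 16² = 256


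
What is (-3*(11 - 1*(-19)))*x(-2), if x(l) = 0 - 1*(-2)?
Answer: -180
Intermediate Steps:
x(l) = 2 (x(l) = 0 + 2 = 2)
(-3*(11 - 1*(-19)))*x(-2) = -3*(11 - 1*(-19))*2 = -3*(11 + 19)*2 = -3*30*2 = -90*2 = -180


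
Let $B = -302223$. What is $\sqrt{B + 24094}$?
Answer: $i \sqrt{278129} \approx 527.38 i$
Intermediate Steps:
$\sqrt{B + 24094} = \sqrt{-302223 + 24094} = \sqrt{-278129} = i \sqrt{278129}$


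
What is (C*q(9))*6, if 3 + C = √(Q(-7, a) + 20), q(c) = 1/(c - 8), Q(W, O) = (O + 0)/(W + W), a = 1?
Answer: -18 + 9*√434/7 ≈ 8.7849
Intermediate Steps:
Q(W, O) = O/(2*W) (Q(W, O) = O/((2*W)) = O*(1/(2*W)) = O/(2*W))
q(c) = 1/(-8 + c)
C = -3 + 3*√434/14 (C = -3 + √((½)*1/(-7) + 20) = -3 + √((½)*1*(-⅐) + 20) = -3 + √(-1/14 + 20) = -3 + √(279/14) = -3 + 3*√434/14 ≈ 1.4641)
(C*q(9))*6 = ((-3 + 3*√434/14)/(-8 + 9))*6 = ((-3 + 3*√434/14)/1)*6 = ((-3 + 3*√434/14)*1)*6 = (-3 + 3*√434/14)*6 = -18 + 9*√434/7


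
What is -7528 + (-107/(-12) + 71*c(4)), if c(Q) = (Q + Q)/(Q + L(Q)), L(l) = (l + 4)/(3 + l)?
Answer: -266711/36 ≈ -7408.6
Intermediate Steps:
L(l) = (4 + l)/(3 + l)
c(Q) = 2*Q/(Q + (4 + Q)/(3 + Q)) (c(Q) = (Q + Q)/(Q + (4 + Q)/(3 + Q)) = (2*Q)/(Q + (4 + Q)/(3 + Q)) = 2*Q/(Q + (4 + Q)/(3 + Q)))
-7528 + (-107/(-12) + 71*c(4)) = -7528 + (-107/(-12) + 71*(2*4*(3 + 4)/(4 + 4 + 4*(3 + 4)))) = -7528 + (-107*(-1/12) + 71*(2*4*7/(4 + 4 + 4*7))) = -7528 + (107/12 + 71*(2*4*7/(4 + 4 + 28))) = -7528 + (107/12 + 71*(2*4*7/36)) = -7528 + (107/12 + 71*(2*4*(1/36)*7)) = -7528 + (107/12 + 71*(14/9)) = -7528 + (107/12 + 994/9) = -7528 + 4297/36 = -266711/36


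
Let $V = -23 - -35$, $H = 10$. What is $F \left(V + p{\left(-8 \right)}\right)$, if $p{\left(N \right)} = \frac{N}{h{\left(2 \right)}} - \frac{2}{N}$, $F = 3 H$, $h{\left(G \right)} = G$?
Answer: $\frac{495}{2} \approx 247.5$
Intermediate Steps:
$F = 30$ ($F = 3 \cdot 10 = 30$)
$p{\left(N \right)} = \frac{N}{2} - \frac{2}{N}$
$V = 12$ ($V = -23 + 35 = 12$)
$F \left(V + p{\left(-8 \right)}\right) = 30 \left(12 + \left(\frac{1}{2} \left(-8\right) - \frac{2}{-8}\right)\right) = 30 \left(12 - \frac{15}{4}\right) = 30 \cdot \frac{33}{4} = \frac{495}{2}$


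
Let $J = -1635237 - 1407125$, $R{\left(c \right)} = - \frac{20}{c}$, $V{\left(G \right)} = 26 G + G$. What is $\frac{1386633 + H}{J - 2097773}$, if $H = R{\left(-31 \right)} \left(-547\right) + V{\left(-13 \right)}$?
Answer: $- \frac{6137686}{22763455} \approx -0.26963$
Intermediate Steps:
$V{\left(G \right)} = 27 G$
$J = -3042362$ ($J = -1635237 - 1407125 = -3042362$)
$H = - \frac{21821}{31}$ ($H = - \frac{20}{-31} \left(-547\right) + 27 \left(-13\right) = \left(-20\right) \left(- \frac{1}{31}\right) \left(-547\right) - 351 = \frac{20}{31} \left(-547\right) - 351 = - \frac{10940}{31} - 351 = - \frac{21821}{31} \approx -703.9$)
$\frac{1386633 + H}{J - 2097773} = \frac{1386633 - \frac{21821}{31}}{-3042362 - 2097773} = \frac{42963802}{31 \left(-5140135\right)} = \frac{42963802}{31} \left(- \frac{1}{5140135}\right) = - \frac{6137686}{22763455}$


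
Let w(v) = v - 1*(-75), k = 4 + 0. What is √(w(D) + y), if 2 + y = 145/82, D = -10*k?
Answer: √233782/82 ≈ 5.8965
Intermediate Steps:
k = 4
D = -40 (D = -10*4 = -40)
w(v) = 75 + v (w(v) = v + 75 = 75 + v)
y = -19/82 (y = -2 + 145/82 = -19/82 ≈ -0.23171)
√(w(D) + y) = √((75 - 40) - 19/82) = √(35 - 19/82) = √(2851/82) = √233782/82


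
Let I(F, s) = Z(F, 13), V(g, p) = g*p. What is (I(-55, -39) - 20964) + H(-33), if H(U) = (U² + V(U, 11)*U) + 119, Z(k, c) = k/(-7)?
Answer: -54384/7 ≈ -7769.1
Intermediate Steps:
Z(k, c) = -k/7 (Z(k, c) = k*(-⅐) = -k/7)
I(F, s) = -F/7
H(U) = 119 + 12*U² (H(U) = (U² + (U*11)*U) + 119 = (U² + (11*U)*U) + 119 = (U² + 11*U²) + 119 = 12*U² + 119 = 119 + 12*U²)
(I(-55, -39) - 20964) + H(-33) = (-⅐*(-55) - 20964) + (119 + 12*(-33)²) = (55/7 - 20964) + (119 + 12*1089) = -146693/7 + (119 + 13068) = -146693/7 + 13187 = -54384/7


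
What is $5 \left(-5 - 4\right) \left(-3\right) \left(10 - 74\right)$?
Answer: $-8640$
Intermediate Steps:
$5 \left(-5 - 4\right) \left(-3\right) \left(10 - 74\right) = 5 \left(-5 - 4\right) \left(-3\right) \left(-64\right) = 5 \left(-9\right) \left(-3\right) \left(-64\right) = \left(-45\right) \left(-3\right) \left(-64\right) = 135 \left(-64\right) = -8640$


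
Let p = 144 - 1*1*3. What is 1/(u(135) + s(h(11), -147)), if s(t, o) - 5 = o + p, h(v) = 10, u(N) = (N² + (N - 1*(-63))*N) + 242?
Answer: 1/45196 ≈ 2.2126e-5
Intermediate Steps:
u(N) = 242 + N² + N*(63 + N) (u(N) = (N² + (N + 63)*N) + 242 = (N² + (63 + N)*N) + 242 = (N² + N*(63 + N)) + 242 = 242 + N² + N*(63 + N))
p = 141 (p = 144 - 1*3 = 144 - 3 = 141)
s(t, o) = 146 + o (s(t, o) = 5 + (o + 141) = 5 + (141 + o) = 146 + o)
1/(u(135) + s(h(11), -147)) = 1/((242 + 2*135² + 63*135) + (146 - 147)) = 1/((242 + 2*18225 + 8505) - 1) = 1/((242 + 36450 + 8505) - 1) = 1/(45197 - 1) = 1/45196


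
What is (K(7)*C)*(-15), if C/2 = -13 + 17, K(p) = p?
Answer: -840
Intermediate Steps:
C = 8 (C = 2*(-13 + 17) = 2*4 = 8)
(K(7)*C)*(-15) = (7*8)*(-15) = 56*(-15) = -840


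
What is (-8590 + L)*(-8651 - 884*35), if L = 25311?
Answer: -662001111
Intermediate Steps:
(-8590 + L)*(-8651 - 884*35) = (-8590 + 25311)*(-8651 - 884*35) = 16721*(-8651 - 30940) = 16721*(-39591) = -662001111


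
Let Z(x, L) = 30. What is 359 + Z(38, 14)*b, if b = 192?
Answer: 6119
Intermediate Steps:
359 + Z(38, 14)*b = 359 + 30*192 = 359 + 5760 = 6119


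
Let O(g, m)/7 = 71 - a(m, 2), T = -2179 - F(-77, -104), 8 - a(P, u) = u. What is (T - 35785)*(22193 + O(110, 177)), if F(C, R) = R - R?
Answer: -859808672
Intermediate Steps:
F(C, R) = 0
a(P, u) = 8 - u
T = -2179 (T = -2179 - 1*0 = -2179 + 0 = -2179)
O(g, m) = 455 (O(g, m) = 7*(71 - (8 - 1*2)) = 7*(71 - (8 - 2)) = 7*(71 - 1*6) = 7*(71 - 6) = 7*65 = 455)
(T - 35785)*(22193 + O(110, 177)) = (-2179 - 35785)*(22193 + 455) = -37964*22648 = -859808672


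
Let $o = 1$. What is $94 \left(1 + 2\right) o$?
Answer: $282$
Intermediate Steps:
$94 \left(1 + 2\right) o = 94 \left(1 + 2\right) 1 = 94 \cdot 3 \cdot 1 = 94 \cdot 3 = 282$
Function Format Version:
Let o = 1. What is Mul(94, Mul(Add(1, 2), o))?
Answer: 282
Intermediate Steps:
Mul(94, Mul(Add(1, 2), o)) = Mul(94, Mul(Add(1, 2), 1)) = Mul(94, Mul(3, 1)) = Mul(94, 3) = 282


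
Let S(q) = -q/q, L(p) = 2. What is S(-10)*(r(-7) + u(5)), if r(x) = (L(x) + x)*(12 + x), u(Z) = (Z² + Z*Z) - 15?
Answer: -10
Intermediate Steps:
u(Z) = -15 + 2*Z² (u(Z) = (Z² + Z²) - 15 = 2*Z² - 15 = -15 + 2*Z²)
r(x) = (2 + x)*(12 + x)
S(q) = -1 (S(q) = -1*1 = -1)
S(-10)*(r(-7) + u(5)) = -((24 + (-7)² + 14*(-7)) + (-15 + 2*5²)) = -((24 + 49 - 98) + (-15 + 2*25)) = -(-25 + (-15 + 50)) = -(-25 + 35) = -1*10 = -10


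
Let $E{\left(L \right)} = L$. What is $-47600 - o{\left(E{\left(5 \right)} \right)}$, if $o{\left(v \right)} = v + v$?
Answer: $-47610$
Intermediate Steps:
$o{\left(v \right)} = 2 v$
$-47600 - o{\left(E{\left(5 \right)} \right)} = -47600 - 2 \cdot 5 = -47600 - 10 = -47610$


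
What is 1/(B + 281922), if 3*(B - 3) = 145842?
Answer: 1/330539 ≈ 3.0254e-6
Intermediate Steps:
B = 48617 (B = 3 + (⅓)*145842 = 3 + 48614 = 48617)
1/(B + 281922) = 1/(48617 + 281922) = 1/330539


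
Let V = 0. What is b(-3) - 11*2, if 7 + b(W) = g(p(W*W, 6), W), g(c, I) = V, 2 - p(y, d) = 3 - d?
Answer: -29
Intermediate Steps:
p(y, d) = -1 + d (p(y, d) = 2 - (3 - d) = 2 + (-3 + d) = -1 + d)
g(c, I) = 0
b(W) = -7 (b(W) = -7 + 0 = -7)
b(-3) - 11*2 = -7 - 11*2 = -7 - 22 = -29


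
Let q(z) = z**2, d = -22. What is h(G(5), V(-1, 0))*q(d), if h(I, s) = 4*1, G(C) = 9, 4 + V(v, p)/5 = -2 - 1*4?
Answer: 1936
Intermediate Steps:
V(v, p) = -50 (V(v, p) = -20 + 5*(-2 - 1*4) = -20 + 5*(-2 - 4) = -20 + 5*(-6) = -20 - 30 = -50)
h(I, s) = 4
h(G(5), V(-1, 0))*q(d) = 4*(-22)**2 = 4*484 = 1936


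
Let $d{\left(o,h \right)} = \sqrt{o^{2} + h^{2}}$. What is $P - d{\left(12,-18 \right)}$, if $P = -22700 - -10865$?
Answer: $-11835 - 6 \sqrt{13} \approx -11857.0$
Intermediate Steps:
$P = -11835$ ($P = -22700 + 10865 = -11835$)
$d{\left(o,h \right)} = \sqrt{h^{2} + o^{2}}$
$P - d{\left(12,-18 \right)} = -11835 - \sqrt{\left(-18\right)^{2} + 12^{2}} = -11835 - \sqrt{324 + 144} = -11835 - \sqrt{468} = -11835 - 6 \sqrt{13}$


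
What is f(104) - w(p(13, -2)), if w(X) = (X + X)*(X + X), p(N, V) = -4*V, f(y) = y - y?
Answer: -256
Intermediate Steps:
f(y) = 0
w(X) = 4*X**2 (w(X) = (2*X)*(2*X) = 4*X**2)
f(104) - w(p(13, -2)) = 0 - 4*(-4*(-2))**2 = 0 - 4*8**2 = 0 - 4*64 = 0 - 1*256 = 0 - 256 = -256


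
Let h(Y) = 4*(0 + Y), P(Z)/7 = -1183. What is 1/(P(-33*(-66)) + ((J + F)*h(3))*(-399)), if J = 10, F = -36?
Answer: 1/116207 ≈ 8.6053e-6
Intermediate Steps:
P(Z) = -8281 (P(Z) = 7*(-1183) = -8281)
h(Y) = 4*Y
1/(P(-33*(-66)) + ((J + F)*h(3))*(-399)) = 1/(-8281 + ((10 - 36)*(4*3))*(-399)) = 1/(-8281 - 26*12*(-399)) = 1/(-8281 - 312*(-399)) = 1/(-8281 + 124488) = 1/116207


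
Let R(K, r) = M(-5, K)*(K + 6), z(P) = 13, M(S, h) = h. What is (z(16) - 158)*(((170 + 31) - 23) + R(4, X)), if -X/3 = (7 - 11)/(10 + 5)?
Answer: -31610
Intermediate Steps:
X = 4/5 (X = -3*(7 - 11)/(10 + 5) = -(-12)/15 = -3*(-4/15) = 4/5 ≈ 0.80000)
R(K, r) = K*(6 + K) (R(K, r) = K*(K + 6) = K*(6 + K))
(z(16) - 158)*(((170 + 31) - 23) + R(4, X)) = (13 - 158)*(((170 + 31) - 23) + 4*(6 + 4)) = -145*((201 - 23) + 4*10) = -145*(178 + 40) = -145*218 = -31610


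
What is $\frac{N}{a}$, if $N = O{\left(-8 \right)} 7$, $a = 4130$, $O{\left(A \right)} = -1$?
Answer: $- \frac{1}{590} \approx -0.0016949$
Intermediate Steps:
$N = -7$ ($N = \left(-1\right) 7 = -7$)
$\frac{N}{a} = - \frac{7}{4130} = \left(-7\right) \frac{1}{4130} = - \frac{1}{590}$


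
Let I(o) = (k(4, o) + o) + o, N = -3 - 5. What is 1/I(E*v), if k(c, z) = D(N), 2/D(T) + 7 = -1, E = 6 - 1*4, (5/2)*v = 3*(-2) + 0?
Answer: -20/197 ≈ -0.10152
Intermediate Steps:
v = -12/5 (v = 2*(3*(-2) + 0)/5 = 2*(-6 + 0)/5 = (⅖)*(-6) = -12/5 ≈ -2.4000)
N = -8
E = 2 (E = 6 - 4 = 2)
D(T) = -¼ (D(T) = 2/(-7 - 1) = 2/(-8) = 2*(-⅛) = -¼)
k(c, z) = -¼
I(o) = -¼ + 2*o (I(o) = (-¼ + o) + o = -¼ + 2*o)
1/I(E*v) = 1/(-¼ + 2*(2*(-12/5))) = 1/(-¼ + 2*(-24/5)) = 1/(-¼ - 48/5) = 1/(-197/20) = -20/197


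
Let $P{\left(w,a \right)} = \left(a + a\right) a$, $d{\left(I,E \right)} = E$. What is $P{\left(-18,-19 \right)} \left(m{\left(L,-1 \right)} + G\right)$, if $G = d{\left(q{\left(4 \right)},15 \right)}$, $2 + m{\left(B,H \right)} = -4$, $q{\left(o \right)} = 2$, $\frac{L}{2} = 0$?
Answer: $6498$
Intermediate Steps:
$L = 0$ ($L = 2 \cdot 0 = 0$)
$m{\left(B,H \right)} = -6$ ($m{\left(B,H \right)} = -2 - 4 = -6$)
$P{\left(w,a \right)} = 2 a^{2}$ ($P{\left(w,a \right)} = 2 a a = 2 a^{2}$)
$G = 15$
$P{\left(-18,-19 \right)} \left(m{\left(L,-1 \right)} + G\right) = 2 \left(-19\right)^{2} \left(-6 + 15\right) = 2 \cdot 361 \cdot 9 = 722 \cdot 9 = 6498$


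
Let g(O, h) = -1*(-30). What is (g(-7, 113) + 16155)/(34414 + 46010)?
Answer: 5395/26808 ≈ 0.20125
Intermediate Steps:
g(O, h) = 30
(g(-7, 113) + 16155)/(34414 + 46010) = (30 + 16155)/(34414 + 46010) = 16185/80424 = 16185*(1/80424) = 5395/26808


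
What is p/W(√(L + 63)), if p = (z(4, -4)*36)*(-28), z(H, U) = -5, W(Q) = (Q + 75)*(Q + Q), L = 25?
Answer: -360/791 + 6750*√22/8701 ≈ 3.1836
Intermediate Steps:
W(Q) = 2*Q*(75 + Q) (W(Q) = (75 + Q)*(2*Q) = 2*Q*(75 + Q))
p = 5040 (p = -5*36*(-28) = -180*(-28) = 5040)
p/W(√(L + 63)) = 5040/((2*√(25 + 63)*(75 + √(25 + 63)))) = 5040/((2*√88*(75 + √88))) = 5040/((2*(2*√22)*(75 + 2*√22))) = 5040/((4*√22*(75 + 2*√22))) = 5040*(√22/(88*(75 + 2*√22))) = 630*√22/(11*(75 + 2*√22))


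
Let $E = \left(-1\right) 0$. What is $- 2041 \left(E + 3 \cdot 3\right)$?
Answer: $-18369$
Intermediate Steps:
$E = 0$
$- 2041 \left(E + 3 \cdot 3\right) = - 2041 \left(0 + 3 \cdot 3\right) = - 2041 \left(0 + 9\right) = \left(-2041\right) 9 = -18369$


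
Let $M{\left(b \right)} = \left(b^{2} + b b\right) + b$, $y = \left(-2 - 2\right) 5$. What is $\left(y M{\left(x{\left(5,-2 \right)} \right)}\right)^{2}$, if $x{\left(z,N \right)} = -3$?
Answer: $90000$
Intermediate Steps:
$y = -20$ ($y = \left(-4\right) 5 = -20$)
$M{\left(b \right)} = b + 2 b^{2}$ ($M{\left(b \right)} = \left(b^{2} + b^{2}\right) + b = 2 b^{2} + b = b + 2 b^{2}$)
$\left(y M{\left(x{\left(5,-2 \right)} \right)}\right)^{2} = \left(- 20 \left(- 3 \left(1 + 2 \left(-3\right)\right)\right)\right)^{2} = \left(- 20 \left(- 3 \left(1 - 6\right)\right)\right)^{2} = \left(- 20 \left(\left(-3\right) \left(-5\right)\right)\right)^{2} = \left(\left(-20\right) 15\right)^{2} = \left(-300\right)^{2} = 90000$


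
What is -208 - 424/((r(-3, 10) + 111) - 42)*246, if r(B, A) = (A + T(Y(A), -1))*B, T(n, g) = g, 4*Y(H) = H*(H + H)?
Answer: -18840/7 ≈ -2691.4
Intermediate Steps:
Y(H) = H²/2 (Y(H) = (H*(H + H))/4 = (H*(2*H))/4 = (2*H²)/4 = H²/2)
r(B, A) = B*(-1 + A) (r(B, A) = (A - 1)*B = (-1 + A)*B = B*(-1 + A))
-208 - 424/((r(-3, 10) + 111) - 42)*246 = -208 - 424/((-3*(-1 + 10) + 111) - 42)*246 = -208 - 424/((-3*9 + 111) - 42)*246 = -208 - 424/((-27 + 111) - 42)*246 = -208 - 424/(84 - 42)*246 = -208 - 424/42*246 = -208 - 424*1/42*246 = -208 - 212/21*246 = -208 - 17384/7 = -18840/7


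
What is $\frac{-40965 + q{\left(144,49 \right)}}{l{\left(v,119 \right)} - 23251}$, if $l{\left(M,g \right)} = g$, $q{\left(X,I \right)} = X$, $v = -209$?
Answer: $\frac{40821}{23132} \approx 1.7647$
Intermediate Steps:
$\frac{-40965 + q{\left(144,49 \right)}}{l{\left(v,119 \right)} - 23251} = \frac{-40965 + 144}{119 - 23251} = - \frac{40821}{-23132} = \left(-40821\right) \left(- \frac{1}{23132}\right) = \frac{40821}{23132}$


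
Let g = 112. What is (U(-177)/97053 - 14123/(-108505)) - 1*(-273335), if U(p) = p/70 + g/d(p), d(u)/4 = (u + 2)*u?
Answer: 35663624180763649771/130475816128350 ≈ 2.7334e+5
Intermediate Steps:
d(u) = 4*u*(2 + u) (d(u) = 4*((u + 2)*u) = 4*((2 + u)*u) = 4*(u*(2 + u)) = 4*u*(2 + u))
U(p) = p/70 + 28/(p*(2 + p)) (U(p) = p/70 + 112/((4*p*(2 + p))) = p*(1/70) + 112*(1/(4*p*(2 + p))) = p/70 + 28/(p*(2 + p)))
(U(-177)/97053 - 14123/(-108505)) - 1*(-273335) = (((1/70)*(1960 + (-177)²*(2 - 177))/(-177*(2 - 177)))/97053 - 14123/(-108505)) - 1*(-273335) = (((1/70)*(-1/177)*(1960 + 31329*(-175))/(-175))*(1/97053) - 14123*(-1/108505)) + 273335 = (((1/70)*(-1/177)*(-1/175)*(1960 - 5482575))*(1/97053) + 14123/108505) + 273335 = (((1/70)*(-1/177)*(-1/175)*(-5480615))*(1/97053) + 14123/108505) + 273335 = (-156589/61950*1/97053 + 14123/108505) + 273335 = (-156589/6012433350 + 14123/108505) + 273335 = 16979321102521/130475816128350 + 273335 = 35663624180763649771/130475816128350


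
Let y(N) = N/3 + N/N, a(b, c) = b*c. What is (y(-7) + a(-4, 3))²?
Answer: 1600/9 ≈ 177.78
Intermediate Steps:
y(N) = 1 + N/3 (y(N) = N*(⅓) + 1 = N/3 + 1 = 1 + N/3)
(y(-7) + a(-4, 3))² = ((1 + (⅓)*(-7)) - 4*3)² = ((1 - 7/3) - 12)² = (-4/3 - 12)² = (-40/3)² = 1600/9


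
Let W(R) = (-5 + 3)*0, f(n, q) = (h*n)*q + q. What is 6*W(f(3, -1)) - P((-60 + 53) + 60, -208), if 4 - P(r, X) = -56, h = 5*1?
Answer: -60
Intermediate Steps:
h = 5
f(n, q) = q + 5*n*q (f(n, q) = (5*n)*q + q = 5*n*q + q = q + 5*n*q)
W(R) = 0 (W(R) = -2*0 = 0)
P(r, X) = 60 (P(r, X) = 4 - 1*(-56) = 4 + 56 = 60)
6*W(f(3, -1)) - P((-60 + 53) + 60, -208) = 6*0 - 1*60 = 0 - 60 = -60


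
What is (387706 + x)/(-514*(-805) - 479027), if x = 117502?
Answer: -505208/65257 ≈ -7.7418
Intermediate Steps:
(387706 + x)/(-514*(-805) - 479027) = (387706 + 117502)/(-514*(-805) - 479027) = 505208/(413770 - 479027) = 505208/(-65257) = 505208*(-1/65257) = -505208/65257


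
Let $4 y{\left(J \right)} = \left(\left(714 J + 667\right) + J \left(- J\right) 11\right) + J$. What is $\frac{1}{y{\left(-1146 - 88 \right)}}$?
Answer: $- \frac{4}{17631959} \approx -2.2686 \cdot 10^{-7}$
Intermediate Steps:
$y{\left(J \right)} = \frac{667}{4} - \frac{11 J^{2}}{4} + \frac{715 J}{4}$ ($y{\left(J \right)} = \frac{\left(\left(714 J + 667\right) + J \left(- J\right) 11\right) + J}{4} = \frac{\left(\left(667 + 714 J\right) + - J^{2} \cdot 11\right) + J}{4} = \frac{\left(\left(667 + 714 J\right) - 11 J^{2}\right) + J}{4} = \frac{\left(667 - 11 J^{2} + 714 J\right) + J}{4} = \frac{667 - 11 J^{2} + 715 J}{4} = \frac{667}{4} - \frac{11 J^{2}}{4} + \frac{715 J}{4}$)
$\frac{1}{y{\left(-1146 - 88 \right)}} = \frac{1}{\frac{667}{4} - \frac{11 \left(-1146 - 88\right)^{2}}{4} + \frac{715 \left(-1146 - 88\right)}{4}} = \frac{1}{\frac{667}{4} - \frac{11 \left(-1234\right)^{2}}{4} + \frac{715}{4} \left(-1234\right)} = \frac{1}{\frac{667}{4} - 4187579 - \frac{441155}{2}} = \frac{1}{- \frac{17631959}{4}} = - \frac{4}{17631959}$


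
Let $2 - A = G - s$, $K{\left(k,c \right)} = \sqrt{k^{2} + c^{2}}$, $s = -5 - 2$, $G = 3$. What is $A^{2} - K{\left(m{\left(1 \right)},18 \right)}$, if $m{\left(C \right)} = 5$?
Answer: $64 - \sqrt{349} \approx 45.318$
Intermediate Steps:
$s = -7$
$K{\left(k,c \right)} = \sqrt{c^{2} + k^{2}}$
$A = -8$ ($A = 2 - \left(3 - -7\right) = 2 - \left(3 + 7\right) = 2 - 10 = -8$)
$A^{2} - K{\left(m{\left(1 \right)},18 \right)} = \left(-8\right)^{2} - \sqrt{18^{2} + 5^{2}} = 64 - \sqrt{324 + 25} = 64 - \sqrt{349}$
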